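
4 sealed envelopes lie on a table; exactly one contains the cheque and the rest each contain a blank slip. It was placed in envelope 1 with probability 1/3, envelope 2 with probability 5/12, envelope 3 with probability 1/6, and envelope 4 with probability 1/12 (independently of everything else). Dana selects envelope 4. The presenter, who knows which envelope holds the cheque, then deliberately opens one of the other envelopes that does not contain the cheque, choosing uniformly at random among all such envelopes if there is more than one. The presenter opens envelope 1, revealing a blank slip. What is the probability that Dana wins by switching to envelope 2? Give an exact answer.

15/23

Apply Bayes' rule, conditioning on where the cheque actually is.
If it is in envelope 1 (prior 1/3): the presenter opened envelope 1, so this case is ruled out; weight (1/3)·0 = 0.
If it is in envelope 2 (prior 5/12): the presenter has 2 equally likely choices, so probability 1/2; weight (5/12)·(1/2) = 5/24.
If it is in envelope 3 (prior 1/6): the presenter has 2 equally likely choices, so probability 1/2; weight (1/6)·(1/2) = 1/12.
If it is in envelope 4 (prior 1/12): the presenter has 3 equally likely choices, so probability 1/3; weight (1/12)·(1/3) = 1/36.
The weights sum to 23/72.
So P(the cheque in envelope 2 | the presenter opened envelope 1) = (5/24) / (23/72) = 15/23.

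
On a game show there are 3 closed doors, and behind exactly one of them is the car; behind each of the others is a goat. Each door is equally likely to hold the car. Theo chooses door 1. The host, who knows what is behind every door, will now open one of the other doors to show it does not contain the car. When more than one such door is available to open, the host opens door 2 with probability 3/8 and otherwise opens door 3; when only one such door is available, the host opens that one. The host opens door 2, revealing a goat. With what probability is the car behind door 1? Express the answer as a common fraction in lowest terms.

3/11

Condition on the true location of the car.
If it is behind door 1 (prior 1/3): door 2 is available, opened with probability 3/8; weight (1/3)·(3/8) = 1/8.
If it is behind door 2 (prior 1/3): the host opened door 2, so this case is ruled out; weight (1/3)·0 = 0.
If it is behind door 3 (prior 1/3): only door 2 is available, probability 1; weight (1/3)·1 = 1/3.
The weights sum to 11/24.
So P(the car behind door 1 | the host opened door 2) = (1/8) / (11/24) = 3/11.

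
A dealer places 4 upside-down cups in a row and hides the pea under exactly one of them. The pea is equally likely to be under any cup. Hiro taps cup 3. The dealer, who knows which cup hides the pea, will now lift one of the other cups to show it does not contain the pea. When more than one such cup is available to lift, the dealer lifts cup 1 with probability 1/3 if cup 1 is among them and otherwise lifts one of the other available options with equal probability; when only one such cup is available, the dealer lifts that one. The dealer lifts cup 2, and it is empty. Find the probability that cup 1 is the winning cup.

Consider each possible location of the pea in turn.
If it is under cup 1 (prior 1/4): cup 1 holds the prize so is unavailable; the dealer chooses uniformly among the 2 others, probability 1/2; weight (1/4)·(1/2) = 1/8.
If it is under cup 2 (prior 1/4): the dealer opened cup 2, so this case is ruled out; weight (1/4)·0 = 0.
If it is under cup 3 (prior 1/4): cup 1 is available but not opened; cup 2 gets probability (1 − 1/3)/2 = 1/3; weight (1/4)·(1/3) = 1/12.
If it is under cup 4 (prior 1/4): cup 1 is available but not opened, probability 2/3; weight (1/4)·(2/3) = 1/6.
The weights sum to 3/8.
So P(the pea under cup 1 | the dealer opened cup 2) = (1/8) / (3/8) = 1/3.

1/3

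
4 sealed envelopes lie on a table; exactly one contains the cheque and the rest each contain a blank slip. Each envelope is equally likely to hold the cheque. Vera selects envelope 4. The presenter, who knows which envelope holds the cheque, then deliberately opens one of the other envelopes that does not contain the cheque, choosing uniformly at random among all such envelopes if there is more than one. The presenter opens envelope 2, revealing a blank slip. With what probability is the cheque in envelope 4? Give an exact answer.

1/4

Condition on the true location of the cheque.
If it is in either of envelopes 1 and 3 (prior 1/4 each): the presenter has 2 equally likely choices, so probability 1/2; weight (1/4)·(1/2) = 1/8 each.
If it is in envelope 2 (prior 1/4): the presenter opened envelope 2, so this case is ruled out; weight (1/4)·0 = 0.
If it is in envelope 4 (prior 1/4): the presenter has 3 equally likely choices, so probability 1/3; weight (1/4)·(1/3) = 1/12.
The weights sum to 1/3.
So P(the cheque in envelope 4 | the presenter opened envelope 2) = (1/12) / (1/3) = 1/4.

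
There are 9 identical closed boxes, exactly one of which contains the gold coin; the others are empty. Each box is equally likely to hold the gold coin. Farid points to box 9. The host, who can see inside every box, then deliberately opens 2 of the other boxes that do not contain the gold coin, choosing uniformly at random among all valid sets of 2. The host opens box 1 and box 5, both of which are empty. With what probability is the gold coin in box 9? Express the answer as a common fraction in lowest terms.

1/9

Apply Bayes' rule, conditioning on where the gold coin actually is.
If it is in either of boxes 1 and 5 (prior 1/9 each): that box was opened and seen not to hold the prize — ruled out; weight (1/9)·0 = 0 each.
If it is in any of boxes 2, 3, 4, 6, 7, and 8 (prior 1/9 each): the host has 21 equally likely choices, so probability 1/21; weight (1/9)·(1/21) = 1/189 each.
If it is in box 9 (prior 1/9): the host has 28 equally likely choices, so probability 1/28; weight (1/9)·(1/28) = 1/252.
The weights sum to 1/28.
So P(the gold coin in box 9 | the host opened box 1 and box 5) = (1/252) / (1/28) = 1/9.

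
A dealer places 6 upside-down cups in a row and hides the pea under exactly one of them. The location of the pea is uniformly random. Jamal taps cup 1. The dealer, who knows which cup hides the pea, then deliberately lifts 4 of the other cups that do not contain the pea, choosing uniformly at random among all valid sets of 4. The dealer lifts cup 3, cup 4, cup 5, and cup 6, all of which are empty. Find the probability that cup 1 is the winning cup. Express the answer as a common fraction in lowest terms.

Condition on the true location of the pea.
If it is under cup 1 (prior 1/6): the dealer has 5 equally likely choices, so probability 1/5; weight (1/6)·(1/5) = 1/30.
If it is under cup 2 (prior 1/6): the dealer has no choice, probability 1; weight (1/6)·1 = 1/6.
If it is under any of cups 3, 4, 5, and 6 (prior 1/6 each): that cup was opened and seen not to hold the prize — ruled out; weight (1/6)·0 = 0 each.
The weights sum to 1/5.
So P(the pea under cup 1 | the dealer opened cup 3, cup 4, cup 5, and cup 6) = (1/30) / (1/5) = 1/6.

1/6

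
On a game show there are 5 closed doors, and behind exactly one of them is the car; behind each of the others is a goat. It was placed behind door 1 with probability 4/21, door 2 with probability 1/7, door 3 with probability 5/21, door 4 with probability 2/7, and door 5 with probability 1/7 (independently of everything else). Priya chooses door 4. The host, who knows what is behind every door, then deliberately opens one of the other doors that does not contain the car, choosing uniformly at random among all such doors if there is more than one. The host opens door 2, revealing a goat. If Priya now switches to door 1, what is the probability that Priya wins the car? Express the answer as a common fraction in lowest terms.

8/33

Consider each possible location of the car in turn.
If it is behind door 1 (prior 4/21): the host has 3 equally likely choices, so probability 1/3; weight (4/21)·(1/3) = 4/63.
If it is behind door 2 (prior 1/7): the host opened door 2, so this case is ruled out; weight (1/7)·0 = 0.
If it is behind door 3 (prior 5/21): the host has 3 equally likely choices, so probability 1/3; weight (5/21)·(1/3) = 5/63.
If it is behind door 4 (prior 2/7): the host has 4 equally likely choices, so probability 1/4; weight (2/7)·(1/4) = 1/14.
If it is behind door 5 (prior 1/7): the host has 3 equally likely choices, so probability 1/3; weight (1/7)·(1/3) = 1/21.
The weights sum to 11/42.
So P(the car behind door 1 | the host opened door 2) = (4/63) / (11/42) = 8/33.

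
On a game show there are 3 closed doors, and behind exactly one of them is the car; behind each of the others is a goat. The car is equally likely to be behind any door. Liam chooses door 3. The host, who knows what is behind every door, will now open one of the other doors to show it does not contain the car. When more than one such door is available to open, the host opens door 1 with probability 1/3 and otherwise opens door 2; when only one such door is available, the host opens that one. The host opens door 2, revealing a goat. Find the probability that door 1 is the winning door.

Consider each possible location of the car in turn.
If it is behind door 1 (prior 1/3): only door 2 is available, probability 1; weight (1/3)·1 = 1/3.
If it is behind door 2 (prior 1/3): the host opened door 2, so this case is ruled out; weight (1/3)·0 = 0.
If it is behind door 3 (prior 1/3): door 1 is available but not opened, probability 2/3; weight (1/3)·(2/3) = 2/9.
The weights sum to 5/9.
So P(the car behind door 1 | the host opened door 2) = (1/3) / (5/9) = 3/5.

3/5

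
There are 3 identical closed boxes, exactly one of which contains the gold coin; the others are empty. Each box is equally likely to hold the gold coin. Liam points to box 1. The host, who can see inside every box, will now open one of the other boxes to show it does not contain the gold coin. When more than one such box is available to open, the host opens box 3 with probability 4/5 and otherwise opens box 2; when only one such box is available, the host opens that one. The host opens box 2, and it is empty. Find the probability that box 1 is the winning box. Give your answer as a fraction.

Condition on the true location of the gold coin.
If it is in box 1 (prior 1/3): box 3 is available but not opened, probability 1/5; weight (1/3)·(1/5) = 1/15.
If it is in box 2 (prior 1/3): the host opened box 2, so this case is ruled out; weight (1/3)·0 = 0.
If it is in box 3 (prior 1/3): only box 2 is available, probability 1; weight (1/3)·1 = 1/3.
The weights sum to 2/5.
So P(the gold coin in box 1 | the host opened box 2) = (1/15) / (2/5) = 1/6.

1/6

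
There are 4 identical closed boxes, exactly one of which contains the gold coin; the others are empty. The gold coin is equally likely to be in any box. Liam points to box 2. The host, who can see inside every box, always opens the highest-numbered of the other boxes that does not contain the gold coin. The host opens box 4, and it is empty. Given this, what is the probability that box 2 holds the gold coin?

Consider each possible location of the gold coin in turn.
If it is in any of boxes 1, 2, and 3 (prior 1/4 each): box 4 is the highest-numbered option available, probability 1; weight (1/4)·1 = 1/4 each.
If it is in box 4 (prior 1/4): the host opened box 4, so this case is ruled out; weight (1/4)·0 = 0.
The weights sum to 3/4.
So P(the gold coin in box 2 | the host opened box 4) = (1/4) / (3/4) = 1/3.

1/3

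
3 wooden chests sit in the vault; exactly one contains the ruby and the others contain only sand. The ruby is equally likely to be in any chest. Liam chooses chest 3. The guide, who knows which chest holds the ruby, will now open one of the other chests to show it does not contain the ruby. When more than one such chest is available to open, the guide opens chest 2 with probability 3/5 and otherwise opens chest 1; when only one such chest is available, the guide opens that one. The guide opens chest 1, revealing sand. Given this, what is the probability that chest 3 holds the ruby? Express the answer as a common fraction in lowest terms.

Condition on the true location of the ruby.
If it is in chest 1 (prior 1/3): the guide opened chest 1, so this case is ruled out; weight (1/3)·0 = 0.
If it is in chest 2 (prior 1/3): only chest 1 is available, probability 1; weight (1/3)·1 = 1/3.
If it is in chest 3 (prior 1/3): chest 2 is available but not opened, probability 2/5; weight (1/3)·(2/5) = 2/15.
The weights sum to 7/15.
So P(the ruby in chest 3 | the guide opened chest 1) = (2/15) / (7/15) = 2/7.

2/7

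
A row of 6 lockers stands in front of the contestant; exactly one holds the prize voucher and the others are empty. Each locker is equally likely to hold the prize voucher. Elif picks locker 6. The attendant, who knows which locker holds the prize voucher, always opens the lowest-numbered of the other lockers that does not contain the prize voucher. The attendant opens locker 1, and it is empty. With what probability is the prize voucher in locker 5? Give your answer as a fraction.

1/5

Condition on the true location of the prize voucher.
If it is in locker 1 (prior 1/6): the attendant opened locker 1, so this case is ruled out; weight (1/6)·0 = 0.
If it is in any of lockers 2, 3, 4, 5, and 6 (prior 1/6 each): locker 1 is the lowest-numbered option available, probability 1; weight (1/6)·1 = 1/6 each.
The weights sum to 5/6.
So P(the prize voucher in locker 5 | the attendant opened locker 1) = (1/6) / (5/6) = 1/5.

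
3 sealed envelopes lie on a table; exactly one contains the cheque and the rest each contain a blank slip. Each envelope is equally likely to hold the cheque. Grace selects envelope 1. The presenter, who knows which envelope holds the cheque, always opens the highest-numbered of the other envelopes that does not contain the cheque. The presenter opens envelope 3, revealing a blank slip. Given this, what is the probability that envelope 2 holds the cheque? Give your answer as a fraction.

1/2

Apply Bayes' rule, conditioning on where the cheque actually is.
If it is in either of envelopes 1 and 2 (prior 1/3 each): envelope 3 is the highest-numbered option available, probability 1; weight (1/3)·1 = 1/3 each.
If it is in envelope 3 (prior 1/3): the presenter opened envelope 3, so this case is ruled out; weight (1/3)·0 = 0.
The weights sum to 2/3.
So P(the cheque in envelope 2 | the presenter opened envelope 3) = (1/3) / (2/3) = 1/2.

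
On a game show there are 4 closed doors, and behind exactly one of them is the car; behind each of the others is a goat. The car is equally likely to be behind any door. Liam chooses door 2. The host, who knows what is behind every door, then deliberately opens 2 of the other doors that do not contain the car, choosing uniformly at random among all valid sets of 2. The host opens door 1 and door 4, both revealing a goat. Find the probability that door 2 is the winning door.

Condition on the true location of the car.
If it is behind either of doors 1 and 4 (prior 1/4 each): that door was opened and seen not to hold the prize — ruled out; weight (1/4)·0 = 0 each.
If it is behind door 2 (prior 1/4): the host has 3 equally likely choices, so probability 1/3; weight (1/4)·(1/3) = 1/12.
If it is behind door 3 (prior 1/4): the host has no choice, probability 1; weight (1/4)·1 = 1/4.
The weights sum to 1/3.
So P(the car behind door 2 | the host opened door 1 and door 4) = (1/12) / (1/3) = 1/4.

1/4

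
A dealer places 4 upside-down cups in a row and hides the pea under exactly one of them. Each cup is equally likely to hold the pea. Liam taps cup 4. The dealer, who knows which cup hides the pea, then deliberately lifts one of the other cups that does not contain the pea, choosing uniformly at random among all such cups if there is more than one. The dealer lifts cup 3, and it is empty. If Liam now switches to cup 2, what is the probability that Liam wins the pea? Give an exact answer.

Consider each possible location of the pea in turn.
If it is under either of cups 1 and 2 (prior 1/4 each): the dealer has 2 equally likely choices, so probability 1/2; weight (1/4)·(1/2) = 1/8 each.
If it is under cup 3 (prior 1/4): the dealer opened cup 3, so this case is ruled out; weight (1/4)·0 = 0.
If it is under cup 4 (prior 1/4): the dealer has 3 equally likely choices, so probability 1/3; weight (1/4)·(1/3) = 1/12.
The weights sum to 1/3.
So P(the pea under cup 2 | the dealer opened cup 3) = (1/8) / (1/3) = 3/8.

3/8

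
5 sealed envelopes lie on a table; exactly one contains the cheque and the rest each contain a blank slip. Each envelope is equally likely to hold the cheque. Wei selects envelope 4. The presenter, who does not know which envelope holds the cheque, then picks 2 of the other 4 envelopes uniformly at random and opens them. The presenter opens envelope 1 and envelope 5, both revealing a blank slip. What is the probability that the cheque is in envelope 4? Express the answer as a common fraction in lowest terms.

Consider each possible location of the cheque in turn.
If it is in either of envelopes 1 and 5 (prior 1/5 each): that envelope was opened and seen not to hold the prize — ruled out; weight (1/5)·0 = 0 each.
If it is in any of envelopes 2, 3, and 4 (prior 1/5 each): the presenter picks exactly this set with probability 1/6 regardless, and none is the prize; weight (1/5)·(1/6) = 1/30 each.
The weights sum to 1/10.
So P(the cheque in envelope 4 | the presenter opened envelope 1 and envelope 5) = (1/30) / (1/10) = 1/3.

1/3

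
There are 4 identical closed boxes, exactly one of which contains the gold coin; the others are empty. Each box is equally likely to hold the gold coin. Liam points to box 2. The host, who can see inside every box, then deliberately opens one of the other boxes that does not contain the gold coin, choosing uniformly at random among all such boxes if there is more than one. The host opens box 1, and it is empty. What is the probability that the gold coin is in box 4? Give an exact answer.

3/8

Apply Bayes' rule, conditioning on where the gold coin actually is.
If it is in box 1 (prior 1/4): the host opened box 1, so this case is ruled out; weight (1/4)·0 = 0.
If it is in box 2 (prior 1/4): the host has 3 equally likely choices, so probability 1/3; weight (1/4)·(1/3) = 1/12.
If it is in either of boxes 3 and 4 (prior 1/4 each): the host has 2 equally likely choices, so probability 1/2; weight (1/4)·(1/2) = 1/8 each.
The weights sum to 1/3.
So P(the gold coin in box 4 | the host opened box 1) = (1/8) / (1/3) = 3/8.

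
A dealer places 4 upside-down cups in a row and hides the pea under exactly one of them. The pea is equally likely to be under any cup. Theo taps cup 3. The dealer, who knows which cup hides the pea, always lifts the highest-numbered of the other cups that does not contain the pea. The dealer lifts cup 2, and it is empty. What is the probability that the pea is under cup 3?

Apply Bayes' rule, conditioning on where the pea actually is.
If it is under either of cups 1 and 3 (prior 1/4 each): the dealer would have opened cup 4 instead, probability 0; weight (1/4)·0 = 0 each.
If it is under cup 2 (prior 1/4): the dealer opened cup 2, so this case is ruled out; weight (1/4)·0 = 0.
If it is under cup 4 (prior 1/4): cup 2 is the highest-numbered option available, probability 1; weight (1/4)·1 = 1/4.
The weights sum to 1/4.
So P(the pea under cup 3 | the dealer opened cup 2) = 0 / (1/4) = 0.

0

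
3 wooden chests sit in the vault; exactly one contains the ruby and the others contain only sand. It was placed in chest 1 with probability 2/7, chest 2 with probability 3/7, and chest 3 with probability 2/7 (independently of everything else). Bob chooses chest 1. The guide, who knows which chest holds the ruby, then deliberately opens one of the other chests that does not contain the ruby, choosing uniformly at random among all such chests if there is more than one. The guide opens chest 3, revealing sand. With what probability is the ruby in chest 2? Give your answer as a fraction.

3/4

Condition on the true location of the ruby.
If it is in chest 1 (prior 2/7): the guide has 2 equally likely choices, so probability 1/2; weight (2/7)·(1/2) = 1/7.
If it is in chest 2 (prior 3/7): the guide has no choice, probability 1; weight (3/7)·1 = 3/7.
If it is in chest 3 (prior 2/7): the guide opened chest 3, so this case is ruled out; weight (2/7)·0 = 0.
The weights sum to 4/7.
So P(the ruby in chest 2 | the guide opened chest 3) = (3/7) / (4/7) = 3/4.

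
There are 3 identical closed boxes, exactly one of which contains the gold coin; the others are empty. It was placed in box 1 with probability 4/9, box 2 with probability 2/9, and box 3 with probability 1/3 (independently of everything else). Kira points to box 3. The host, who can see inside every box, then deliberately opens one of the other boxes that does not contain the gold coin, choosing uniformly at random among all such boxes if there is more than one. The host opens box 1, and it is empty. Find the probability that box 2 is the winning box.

4/7

Condition on the true location of the gold coin.
If it is in box 1 (prior 4/9): the host opened box 1, so this case is ruled out; weight (4/9)·0 = 0.
If it is in box 2 (prior 2/9): the host has no choice, probability 1; weight (2/9)·1 = 2/9.
If it is in box 3 (prior 1/3): the host has 2 equally likely choices, so probability 1/2; weight (1/3)·(1/2) = 1/6.
The weights sum to 7/18.
So P(the gold coin in box 2 | the host opened box 1) = (2/9) / (7/18) = 4/7.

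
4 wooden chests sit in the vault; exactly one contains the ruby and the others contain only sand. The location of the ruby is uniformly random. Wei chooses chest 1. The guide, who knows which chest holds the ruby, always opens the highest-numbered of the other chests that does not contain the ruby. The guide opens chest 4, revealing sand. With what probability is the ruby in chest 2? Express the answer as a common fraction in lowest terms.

Condition on the true location of the ruby.
If it is in any of chests 1, 2, and 3 (prior 1/4 each): chest 4 is the highest-numbered option available, probability 1; weight (1/4)·1 = 1/4 each.
If it is in chest 4 (prior 1/4): the guide opened chest 4, so this case is ruled out; weight (1/4)·0 = 0.
The weights sum to 3/4.
So P(the ruby in chest 2 | the guide opened chest 4) = (1/4) / (3/4) = 1/3.

1/3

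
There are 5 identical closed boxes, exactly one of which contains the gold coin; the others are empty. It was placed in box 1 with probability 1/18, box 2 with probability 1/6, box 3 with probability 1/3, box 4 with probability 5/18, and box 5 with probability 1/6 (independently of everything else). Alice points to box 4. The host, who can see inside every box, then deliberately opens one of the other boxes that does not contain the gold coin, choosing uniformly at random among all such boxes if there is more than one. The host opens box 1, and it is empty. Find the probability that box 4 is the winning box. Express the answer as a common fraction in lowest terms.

5/21

Condition on the true location of the gold coin.
If it is in box 1 (prior 1/18): the host opened box 1, so this case is ruled out; weight (1/18)·0 = 0.
If it is in either of boxes 2 and 5 (prior 1/6 each): the host has 3 equally likely choices, so probability 1/3; weight (1/6)·(1/3) = 1/18 each.
If it is in box 3 (prior 1/3): the host has 3 equally likely choices, so probability 1/3; weight (1/3)·(1/3) = 1/9.
If it is in box 4 (prior 5/18): the host has 4 equally likely choices, so probability 1/4; weight (5/18)·(1/4) = 5/72.
The weights sum to 7/24.
So P(the gold coin in box 4 | the host opened box 1) = (5/72) / (7/24) = 5/21.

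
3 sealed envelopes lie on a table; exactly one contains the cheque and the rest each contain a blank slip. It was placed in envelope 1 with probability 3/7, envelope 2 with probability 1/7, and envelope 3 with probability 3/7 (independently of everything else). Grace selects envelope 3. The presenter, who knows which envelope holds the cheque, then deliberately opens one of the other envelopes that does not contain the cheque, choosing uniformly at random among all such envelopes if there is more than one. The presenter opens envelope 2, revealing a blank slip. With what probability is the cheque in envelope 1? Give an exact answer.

Apply Bayes' rule, conditioning on where the cheque actually is.
If it is in envelope 1 (prior 3/7): the presenter has no choice, probability 1; weight (3/7)·1 = 3/7.
If it is in envelope 2 (prior 1/7): the presenter opened envelope 2, so this case is ruled out; weight (1/7)·0 = 0.
If it is in envelope 3 (prior 3/7): the presenter has 2 equally likely choices, so probability 1/2; weight (3/7)·(1/2) = 3/14.
The weights sum to 9/14.
So P(the cheque in envelope 1 | the presenter opened envelope 2) = (3/7) / (9/14) = 2/3.

2/3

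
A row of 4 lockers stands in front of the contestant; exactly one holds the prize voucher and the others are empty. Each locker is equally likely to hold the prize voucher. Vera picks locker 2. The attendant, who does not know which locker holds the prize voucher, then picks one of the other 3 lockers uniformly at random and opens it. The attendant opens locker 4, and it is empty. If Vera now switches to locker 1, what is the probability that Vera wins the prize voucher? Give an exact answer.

1/3

Because the attendant chose which locker to open without knowing where the prize voucher is, the choice is independent of the prize location. Learning that locker 4 does not hold the prize voucher simply rules out that one location and leaves the remaining 3 lockers still equally likely by symmetry.
So P(the prize voucher in locker 1) = 1/3.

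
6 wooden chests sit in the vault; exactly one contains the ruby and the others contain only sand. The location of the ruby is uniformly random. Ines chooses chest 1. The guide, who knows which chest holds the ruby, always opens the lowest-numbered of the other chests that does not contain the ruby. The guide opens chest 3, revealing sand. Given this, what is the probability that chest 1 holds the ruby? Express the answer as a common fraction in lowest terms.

0

Condition on the true location of the ruby.
If it is in any of chests 1, 4, 5, and 6 (prior 1/6 each): the guide would have opened chest 2 instead, probability 0; weight (1/6)·0 = 0 each.
If it is in chest 2 (prior 1/6): chest 3 is the lowest-numbered option available, probability 1; weight (1/6)·1 = 1/6.
If it is in chest 3 (prior 1/6): the guide opened chest 3, so this case is ruled out; weight (1/6)·0 = 0.
The weights sum to 1/6.
So P(the ruby in chest 1 | the guide opened chest 3) = 0 / (1/6) = 0.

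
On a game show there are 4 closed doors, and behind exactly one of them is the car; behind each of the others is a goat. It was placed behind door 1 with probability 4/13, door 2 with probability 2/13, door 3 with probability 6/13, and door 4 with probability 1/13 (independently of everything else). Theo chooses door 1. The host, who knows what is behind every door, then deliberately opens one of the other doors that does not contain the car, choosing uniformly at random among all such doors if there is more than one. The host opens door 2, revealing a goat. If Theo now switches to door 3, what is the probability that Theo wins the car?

Condition on the true location of the car.
If it is behind door 1 (prior 4/13): the host has 3 equally likely choices, so probability 1/3; weight (4/13)·(1/3) = 4/39.
If it is behind door 2 (prior 2/13): the host opened door 2, so this case is ruled out; weight (2/13)·0 = 0.
If it is behind door 3 (prior 6/13): the host has 2 equally likely choices, so probability 1/2; weight (6/13)·(1/2) = 3/13.
If it is behind door 4 (prior 1/13): the host has 2 equally likely choices, so probability 1/2; weight (1/13)·(1/2) = 1/26.
The weights sum to 29/78.
So P(the car behind door 3 | the host opened door 2) = (3/13) / (29/78) = 18/29.

18/29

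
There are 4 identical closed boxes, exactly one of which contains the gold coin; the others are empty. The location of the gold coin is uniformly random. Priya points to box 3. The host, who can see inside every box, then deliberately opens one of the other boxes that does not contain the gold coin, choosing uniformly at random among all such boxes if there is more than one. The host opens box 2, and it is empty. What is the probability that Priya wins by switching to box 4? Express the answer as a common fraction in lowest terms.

3/8

Consider each possible location of the gold coin in turn.
If it is in either of boxes 1 and 4 (prior 1/4 each): the host has 2 equally likely choices, so probability 1/2; weight (1/4)·(1/2) = 1/8 each.
If it is in box 2 (prior 1/4): the host opened box 2, so this case is ruled out; weight (1/4)·0 = 0.
If it is in box 3 (prior 1/4): the host has 3 equally likely choices, so probability 1/3; weight (1/4)·(1/3) = 1/12.
The weights sum to 1/3.
So P(the gold coin in box 4 | the host opened box 2) = (1/8) / (1/3) = 3/8.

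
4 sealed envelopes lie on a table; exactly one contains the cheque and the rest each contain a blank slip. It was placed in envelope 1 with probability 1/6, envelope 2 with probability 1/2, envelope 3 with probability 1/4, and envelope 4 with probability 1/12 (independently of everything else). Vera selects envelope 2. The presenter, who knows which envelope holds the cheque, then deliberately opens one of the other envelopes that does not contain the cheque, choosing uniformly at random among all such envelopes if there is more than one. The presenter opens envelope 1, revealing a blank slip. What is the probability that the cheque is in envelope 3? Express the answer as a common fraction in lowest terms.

Apply Bayes' rule, conditioning on where the cheque actually is.
If it is in envelope 1 (prior 1/6): the presenter opened envelope 1, so this case is ruled out; weight (1/6)·0 = 0.
If it is in envelope 2 (prior 1/2): the presenter has 3 equally likely choices, so probability 1/3; weight (1/2)·(1/3) = 1/6.
If it is in envelope 3 (prior 1/4): the presenter has 2 equally likely choices, so probability 1/2; weight (1/4)·(1/2) = 1/8.
If it is in envelope 4 (prior 1/12): the presenter has 2 equally likely choices, so probability 1/2; weight (1/12)·(1/2) = 1/24.
The weights sum to 1/3.
So P(the cheque in envelope 3 | the presenter opened envelope 1) = (1/8) / (1/3) = 3/8.

3/8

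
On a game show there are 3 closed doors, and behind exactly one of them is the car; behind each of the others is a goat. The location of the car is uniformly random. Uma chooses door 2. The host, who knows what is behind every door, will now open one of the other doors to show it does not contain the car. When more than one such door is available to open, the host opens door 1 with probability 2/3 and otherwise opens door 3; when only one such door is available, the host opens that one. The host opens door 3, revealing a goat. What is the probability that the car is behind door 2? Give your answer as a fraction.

1/4

Apply Bayes' rule, conditioning on where the car actually is.
If it is behind door 1 (prior 1/3): only door 3 is available, probability 1; weight (1/3)·1 = 1/3.
If it is behind door 2 (prior 1/3): door 1 is available but not opened, probability 1/3; weight (1/3)·(1/3) = 1/9.
If it is behind door 3 (prior 1/3): the host opened door 3, so this case is ruled out; weight (1/3)·0 = 0.
The weights sum to 4/9.
So P(the car behind door 2 | the host opened door 3) = (1/9) / (4/9) = 1/4.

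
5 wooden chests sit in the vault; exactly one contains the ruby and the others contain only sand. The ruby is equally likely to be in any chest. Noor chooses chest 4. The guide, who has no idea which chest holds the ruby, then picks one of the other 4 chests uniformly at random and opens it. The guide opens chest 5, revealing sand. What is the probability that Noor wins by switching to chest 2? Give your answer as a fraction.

Condition on the true location of the ruby.
If it is in any of chests 1, 2, 3, and 4 (prior 1/5 each): the guide picks chest 5 with probability 1/4 regardless, and it is not the prize; weight (1/5)·(1/4) = 1/20 each.
If it is in chest 5 (prior 1/5): the guide opened chest 5, so this case is ruled out; weight (1/5)·0 = 0.
The weights sum to 1/5.
So P(the ruby in chest 2 | the guide opened chest 5) = (1/20) / (1/5) = 1/4.

1/4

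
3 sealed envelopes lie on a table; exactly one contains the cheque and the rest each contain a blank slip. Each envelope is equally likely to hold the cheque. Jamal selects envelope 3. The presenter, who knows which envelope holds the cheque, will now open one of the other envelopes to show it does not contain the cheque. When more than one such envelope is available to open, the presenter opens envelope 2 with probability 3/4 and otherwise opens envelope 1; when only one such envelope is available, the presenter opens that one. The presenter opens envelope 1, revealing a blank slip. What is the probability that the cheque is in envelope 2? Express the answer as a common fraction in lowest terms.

4/5

Consider each possible location of the cheque in turn.
If it is in envelope 1 (prior 1/3): the presenter opened envelope 1, so this case is ruled out; weight (1/3)·0 = 0.
If it is in envelope 2 (prior 1/3): only envelope 1 is available, probability 1; weight (1/3)·1 = 1/3.
If it is in envelope 3 (prior 1/3): envelope 2 is available but not opened, probability 1/4; weight (1/3)·(1/4) = 1/12.
The weights sum to 5/12.
So P(the cheque in envelope 2 | the presenter opened envelope 1) = (1/3) / (5/12) = 4/5.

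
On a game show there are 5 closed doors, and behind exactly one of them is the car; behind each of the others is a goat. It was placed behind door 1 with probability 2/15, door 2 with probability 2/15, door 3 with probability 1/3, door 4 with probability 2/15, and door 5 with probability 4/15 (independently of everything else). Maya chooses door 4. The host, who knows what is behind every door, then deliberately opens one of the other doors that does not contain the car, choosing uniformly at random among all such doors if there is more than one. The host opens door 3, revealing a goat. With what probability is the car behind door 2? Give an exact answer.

4/19

Consider each possible location of the car in turn.
If it is behind either of doors 1 and 2 (prior 2/15 each): the host has 3 equally likely choices, so probability 1/3; weight (2/15)·(1/3) = 2/45 each.
If it is behind door 3 (prior 1/3): the host opened door 3, so this case is ruled out; weight (1/3)·0 = 0.
If it is behind door 4 (prior 2/15): the host has 4 equally likely choices, so probability 1/4; weight (2/15)·(1/4) = 1/30.
If it is behind door 5 (prior 4/15): the host has 3 equally likely choices, so probability 1/3; weight (4/15)·(1/3) = 4/45.
The weights sum to 19/90.
So P(the car behind door 2 | the host opened door 3) = (2/45) / (19/90) = 4/19.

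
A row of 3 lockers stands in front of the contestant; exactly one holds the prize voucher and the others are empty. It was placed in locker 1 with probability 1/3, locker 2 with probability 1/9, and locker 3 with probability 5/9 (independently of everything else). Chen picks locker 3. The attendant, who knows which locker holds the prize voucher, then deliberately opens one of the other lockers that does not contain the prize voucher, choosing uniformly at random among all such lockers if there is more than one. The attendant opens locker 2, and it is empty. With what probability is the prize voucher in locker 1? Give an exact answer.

6/11

Consider each possible location of the prize voucher in turn.
If it is in locker 1 (prior 1/3): the attendant has no choice, probability 1; weight (1/3)·1 = 1/3.
If it is in locker 2 (prior 1/9): the attendant opened locker 2, so this case is ruled out; weight (1/9)·0 = 0.
If it is in locker 3 (prior 5/9): the attendant has 2 equally likely choices, so probability 1/2; weight (5/9)·(1/2) = 5/18.
The weights sum to 11/18.
So P(the prize voucher in locker 1 | the attendant opened locker 2) = (1/3) / (11/18) = 6/11.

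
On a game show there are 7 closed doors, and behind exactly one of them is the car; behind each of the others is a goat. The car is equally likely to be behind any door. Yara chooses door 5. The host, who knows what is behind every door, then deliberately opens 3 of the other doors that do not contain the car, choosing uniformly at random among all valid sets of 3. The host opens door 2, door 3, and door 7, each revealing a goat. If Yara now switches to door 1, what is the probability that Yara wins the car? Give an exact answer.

Apply Bayes' rule, conditioning on where the car actually is.
If it is behind any of doors 1, 4, and 6 (prior 1/7 each): the host has 10 equally likely choices, so probability 1/10; weight (1/7)·(1/10) = 1/70 each.
If it is behind any of doors 2, 3, and 7 (prior 1/7 each): that door was opened and seen not to hold the prize — ruled out; weight (1/7)·0 = 0 each.
If it is behind door 5 (prior 1/7): the host has 20 equally likely choices, so probability 1/20; weight (1/7)·(1/20) = 1/140.
The weights sum to 1/20.
So P(the car behind door 1 | the host opened door 2, door 3, and door 7) = (1/70) / (1/20) = 2/7.

2/7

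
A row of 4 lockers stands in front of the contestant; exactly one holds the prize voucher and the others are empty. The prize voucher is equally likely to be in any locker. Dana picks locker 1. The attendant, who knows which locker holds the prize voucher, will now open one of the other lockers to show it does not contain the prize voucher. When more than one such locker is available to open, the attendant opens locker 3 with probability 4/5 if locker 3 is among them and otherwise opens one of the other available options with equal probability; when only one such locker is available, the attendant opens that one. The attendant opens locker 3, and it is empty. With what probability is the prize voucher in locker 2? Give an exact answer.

1/3

Apply Bayes' rule, conditioning on where the prize voucher actually is.
If it is in any of lockers 1, 2, and 4 (prior 1/4 each): locker 3 is available, opened with probability 4/5; weight (1/4)·(4/5) = 1/5 each.
If it is in locker 3 (prior 1/4): the attendant opened locker 3, so this case is ruled out; weight (1/4)·0 = 0.
The weights sum to 3/5.
So P(the prize voucher in locker 2 | the attendant opened locker 3) = (1/5) / (3/5) = 1/3.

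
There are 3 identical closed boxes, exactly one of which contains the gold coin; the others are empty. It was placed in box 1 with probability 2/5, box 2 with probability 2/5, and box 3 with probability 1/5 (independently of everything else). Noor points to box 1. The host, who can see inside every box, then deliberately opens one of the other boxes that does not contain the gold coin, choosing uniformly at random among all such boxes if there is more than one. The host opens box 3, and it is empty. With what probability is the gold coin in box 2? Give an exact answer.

2/3

Condition on the true location of the gold coin.
If it is in box 1 (prior 2/5): the host has 2 equally likely choices, so probability 1/2; weight (2/5)·(1/2) = 1/5.
If it is in box 2 (prior 2/5): the host has no choice, probability 1; weight (2/5)·1 = 2/5.
If it is in box 3 (prior 1/5): the host opened box 3, so this case is ruled out; weight (1/5)·0 = 0.
The weights sum to 3/5.
So P(the gold coin in box 2 | the host opened box 3) = (2/5) / (3/5) = 2/3.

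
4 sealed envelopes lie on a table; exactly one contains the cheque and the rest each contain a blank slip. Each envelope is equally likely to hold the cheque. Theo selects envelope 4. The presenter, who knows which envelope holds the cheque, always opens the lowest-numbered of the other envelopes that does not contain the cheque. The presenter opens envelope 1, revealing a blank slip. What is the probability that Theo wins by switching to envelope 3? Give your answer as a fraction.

Consider each possible location of the cheque in turn.
If it is in envelope 1 (prior 1/4): the presenter opened envelope 1, so this case is ruled out; weight (1/4)·0 = 0.
If it is in any of envelopes 2, 3, and 4 (prior 1/4 each): envelope 1 is the lowest-numbered option available, probability 1; weight (1/4)·1 = 1/4 each.
The weights sum to 3/4.
So P(the cheque in envelope 3 | the presenter opened envelope 1) = (1/4) / (3/4) = 1/3.

1/3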